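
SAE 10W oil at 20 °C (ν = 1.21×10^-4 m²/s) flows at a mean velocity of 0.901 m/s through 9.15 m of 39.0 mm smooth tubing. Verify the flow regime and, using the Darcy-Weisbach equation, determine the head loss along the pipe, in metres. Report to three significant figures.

Re = VD/ν = 0.901·0.03900/1.21×10^-4 = 290 → laminar (Re < 2300)
f = 64/Re = 0.2204
h_f = f(L/D)V²/(2g) = 0.2204·(9.15/0.03900)·0.901²/(2·9.81) = 2.139 m

h_f ≈ 2.14 m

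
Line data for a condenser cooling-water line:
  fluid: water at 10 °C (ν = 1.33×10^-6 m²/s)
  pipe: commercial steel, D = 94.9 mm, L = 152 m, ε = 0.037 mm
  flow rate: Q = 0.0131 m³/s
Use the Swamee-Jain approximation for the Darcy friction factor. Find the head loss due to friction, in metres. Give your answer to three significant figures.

V = 4Q/(πD²) = 4·0.0131/(π·0.0949²) = 1.852 m/s
Re = VD/ν = 1.852·0.0949/1.33×10^-6 = 1.32×10^5 → turbulent
ε/D = 0.037/94.9 = 3.90×10^-4
Swamee-Jain: f = 0.01920
h_f = f(L/D)V²/(2g) = 0.01920·(152/0.0949)·1.852²/(2·9.81) = 5.378 m

h_f ≈ 5.38 m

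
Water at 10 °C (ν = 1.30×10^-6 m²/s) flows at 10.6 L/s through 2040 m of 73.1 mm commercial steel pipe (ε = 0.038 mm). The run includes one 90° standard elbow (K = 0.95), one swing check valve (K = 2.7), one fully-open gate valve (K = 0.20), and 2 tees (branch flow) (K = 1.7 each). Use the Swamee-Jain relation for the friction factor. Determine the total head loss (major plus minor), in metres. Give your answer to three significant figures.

V = 4Q/(πD²) = 2.526 m/s; V²/2g = 0.3251 m
Re = 1.42×10^5, ε/D = 5.20×10^-4 → f = 0.01968 (Swamee-Jain)
Major: h_f = f(L/D)·V²/2g = 0.01968·27907·0.3251 = 178.6 m
Minor: ΣK = 7.25; h_m = ΣK·V²/2g = 2.357 m
Total H_L = 178.6 + 2.357 = 180.9 m

H_L ≈ 181 m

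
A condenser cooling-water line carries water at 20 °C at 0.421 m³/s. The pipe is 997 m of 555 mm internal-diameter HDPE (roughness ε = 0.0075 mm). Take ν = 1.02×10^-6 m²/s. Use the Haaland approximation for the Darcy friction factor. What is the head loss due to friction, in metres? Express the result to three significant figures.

V = 4Q/(πD²) = 4·0.421/(π·0.555²) = 1.740 m/s
Re = VD/ν = 1.740·0.555/1.02×10^-6 = 9.47×10^5 → turbulent
ε/D = 0.0075/555 = 1.35×10^-5
Haaland: f = 0.01193
h_f = f(L/D)V²/(2g) = 0.01193·(997/0.555)·1.740²/(2·9.81) = 3.309 m

h_f ≈ 3.31 m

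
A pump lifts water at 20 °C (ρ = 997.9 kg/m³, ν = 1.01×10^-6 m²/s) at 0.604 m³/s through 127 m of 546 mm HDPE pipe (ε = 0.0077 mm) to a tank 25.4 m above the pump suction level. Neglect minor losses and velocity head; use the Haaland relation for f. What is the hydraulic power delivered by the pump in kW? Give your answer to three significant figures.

V = 4Q/(πD²) = 2.580 m/s; Re = 1.39×10^6; ε/D = 1.41×10^-5; f = 0.01129
h_f = f(L/D)V²/2g = 0.8908 m
Total head H = z + h_f = 25.4 + 0.8908 = 26.29 m
P_hyd = ρgQH = 997.9·9.81·0.604·26.29 = 155.5 kW

P_hyd ≈ 155 kW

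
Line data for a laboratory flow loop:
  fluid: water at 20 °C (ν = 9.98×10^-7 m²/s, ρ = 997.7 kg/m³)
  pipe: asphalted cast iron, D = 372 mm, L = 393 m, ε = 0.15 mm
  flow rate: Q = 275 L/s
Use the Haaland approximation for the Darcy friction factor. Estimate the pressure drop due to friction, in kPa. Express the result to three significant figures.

Δp ≈ 55.7 kPa

V = 4Q/(πD²) = 4·0.275/(π·0.372²) = 2.530 m/s
Re = VD/ν = 2.530·0.372/9.98×10^-7 = 9.43×10^5 → turbulent
ε/D = 0.15/372 = 4.03×10^-4
Haaland: f = 0.01650
h_f = f(L/D)V²/(2g) = 0.01650·(393/0.372)·2.530²/(2·9.81) = 5.687 m
Δp = ρg·h_f = 997.7·9.81·5.687 = 55.66 kPa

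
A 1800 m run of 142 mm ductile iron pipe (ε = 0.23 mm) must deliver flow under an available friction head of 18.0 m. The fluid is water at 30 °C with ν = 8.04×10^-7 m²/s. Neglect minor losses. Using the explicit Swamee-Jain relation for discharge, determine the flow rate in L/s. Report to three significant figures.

Q ≈ 17.4 L/s

Swamee-Jain (Type II): Q = -0.965·√(gD⁵h_f/L)·ln[ε/(3.7D) + √(3.17ν²L/(gD³h_f))]
√(gD⁵h_f/L) = √(9.81·0.142⁵·18.0/1800) = 0.002380
ε/(3.7D) = 4.38×10^-4; √(3.17ν²L/(gD³h_f)) = 8.54×10^-5
Q = -0.965·0.002380·ln(5.232×10^-4) = 0.01735 m³/s
Check: V = 1.10 m/s, Re = 1.94×10^5, f = 0.02339, h_f = 18.1 m ≈ 18.0 m ✓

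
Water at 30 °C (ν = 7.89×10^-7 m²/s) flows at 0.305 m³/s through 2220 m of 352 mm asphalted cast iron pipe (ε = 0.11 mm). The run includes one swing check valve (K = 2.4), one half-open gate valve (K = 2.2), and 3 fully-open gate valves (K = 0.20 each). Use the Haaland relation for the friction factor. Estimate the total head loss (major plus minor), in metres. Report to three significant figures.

H_L ≈ 51.7 m

V = 4Q/(πD²) = 3.134 m/s; V²/2g = 0.5007 m
Re = 1.40×10^6, ε/D = 3.13×10^-4 → f = 0.01555 (Haaland)
Major: h_f = f(L/D)·V²/2g = 0.01555·6307·0.5007 = 49.09 m
Minor: ΣK = 5.20; h_m = ΣK·V²/2g = 2.603 m
Total H_L = 49.09 + 2.603 = 51.70 m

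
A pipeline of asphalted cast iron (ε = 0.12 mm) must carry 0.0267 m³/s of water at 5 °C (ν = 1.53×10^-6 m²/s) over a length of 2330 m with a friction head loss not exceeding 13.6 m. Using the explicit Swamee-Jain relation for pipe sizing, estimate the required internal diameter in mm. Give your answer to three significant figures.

Swamee-Jain (Type III): D = 0.66·[ε^1.25·(LQ²/(gh_f))^4.75 + ν·Q^9.4·(L/(gh_f))^5.2]^0.04
LQ²/(gh_f) = 0.01245; L/(gh_f) = 17.46
Term 1 = ε^1.25·(…)^4.75 = 1.12×10^-14; Term 2 = ν·Q^9.4·(…)^5.2 = 7.13×10^-15
D = 0.66·(1.12×10^-14 + 7.13×10^-15)^0.04 = 0.1863 m = 186 mm
Check: V = 0.980 m/s, Re = 1.19×10^5, f = 0.02061, h_f = 12.6 m ≈ 13.6 m ✓

D ≈ 186 mm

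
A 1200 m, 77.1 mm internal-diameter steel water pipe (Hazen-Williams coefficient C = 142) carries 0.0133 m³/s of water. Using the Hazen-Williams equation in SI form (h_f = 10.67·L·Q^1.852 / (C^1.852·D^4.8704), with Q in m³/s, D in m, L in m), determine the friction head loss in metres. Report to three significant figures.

h_f = 10.67·1200·0.0133^1.852 / (142^1.852·0.0771^4.8704) = 116.7 m

h_f ≈ 117 m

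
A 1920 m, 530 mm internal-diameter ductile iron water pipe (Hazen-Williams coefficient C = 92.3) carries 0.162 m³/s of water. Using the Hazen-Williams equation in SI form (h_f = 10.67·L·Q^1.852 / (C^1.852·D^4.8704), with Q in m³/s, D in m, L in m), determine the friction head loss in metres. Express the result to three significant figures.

h_f ≈ 3.55 m

h_f = 10.67·1920·0.162^1.852 / (92.3^1.852·0.530^4.8704) = 3.555 m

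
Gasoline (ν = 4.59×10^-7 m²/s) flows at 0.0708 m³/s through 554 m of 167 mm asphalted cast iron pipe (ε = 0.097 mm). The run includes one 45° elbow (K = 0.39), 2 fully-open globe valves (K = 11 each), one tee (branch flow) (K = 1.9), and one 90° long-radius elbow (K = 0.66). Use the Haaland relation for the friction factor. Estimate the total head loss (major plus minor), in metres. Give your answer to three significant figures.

H_L ≈ 44.5 m

V = 4Q/(πD²) = 3.232 m/s; V²/2g = 0.5325 m
Re = 1.18×10^6, ε/D = 5.81×10^-4 → f = 0.01765 (Haaland)
Major: h_f = f(L/D)·V²/2g = 0.01765·3317·0.5325 = 31.17 m
Minor: ΣK = 24.9; h_m = ΣK·V²/2g = 13.29 m
Total H_L = 31.17 + 13.29 = 44.46 m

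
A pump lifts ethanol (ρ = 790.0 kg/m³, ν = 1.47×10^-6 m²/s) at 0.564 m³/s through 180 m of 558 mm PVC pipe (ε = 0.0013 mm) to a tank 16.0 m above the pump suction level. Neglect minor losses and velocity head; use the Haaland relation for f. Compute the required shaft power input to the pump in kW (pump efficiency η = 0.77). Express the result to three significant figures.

P_shaft ≈ 96.7 kW

V = 4Q/(πD²) = 2.306 m/s; Re = 8.75×10^5; ε/D = 2.33×10^-6; f = 0.01188
h_f = f(L/D)V²/2g = 1.039 m
Total head H = z + h_f = 16.0 + 1.039 = 17.04 m
P_hyd = ρgQH = 790.0·9.81·0.564·17.04 = 74.48 kW
P_shaft = P_hyd/η = 74.48/0.77 = 96.72 kW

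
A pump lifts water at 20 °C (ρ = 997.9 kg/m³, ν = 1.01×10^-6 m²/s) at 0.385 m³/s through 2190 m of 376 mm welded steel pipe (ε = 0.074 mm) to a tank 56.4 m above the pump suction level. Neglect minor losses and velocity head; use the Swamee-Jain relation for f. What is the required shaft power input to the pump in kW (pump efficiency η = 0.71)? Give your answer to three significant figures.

V = 4Q/(πD²) = 3.467 m/s; Re = 1.29×10^6; ε/D = 1.97×10^-4; f = 0.01454
h_f = f(L/D)V²/2g = 51.89 m
Total head H = z + h_f = 56.4 + 51.89 = 108.3 m
P_hyd = ρgQH = 997.9·9.81·0.385·108.3 = 408.1 kW
P_shaft = P_hyd/η = 408.1/0.71 = 574.9 kW

P_shaft ≈ 575 kW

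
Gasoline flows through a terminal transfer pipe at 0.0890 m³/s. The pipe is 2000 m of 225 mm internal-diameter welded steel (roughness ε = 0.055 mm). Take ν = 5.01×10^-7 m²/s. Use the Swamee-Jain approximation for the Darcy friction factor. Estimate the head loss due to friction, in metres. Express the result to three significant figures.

h_f ≈ 34.6 m

V = 4Q/(πD²) = 4·0.0890/(π·0.225²) = 2.238 m/s
Re = VD/ν = 2.238·0.225/5.01×10^-7 = 1.01×10^6 → turbulent
ε/D = 0.055/225 = 2.44×10^-4
Swamee-Jain: f = 0.01523
h_f = f(L/D)V²/(2g) = 0.01523·(2000/0.225)·2.238²/(2·9.81) = 34.57 m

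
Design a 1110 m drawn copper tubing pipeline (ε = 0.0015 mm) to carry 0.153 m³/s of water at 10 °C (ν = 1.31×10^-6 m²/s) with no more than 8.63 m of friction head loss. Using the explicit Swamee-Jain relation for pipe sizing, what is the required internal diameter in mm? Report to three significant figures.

D ≈ 324 mm

Swamee-Jain (Type III): D = 0.66·[ε^1.25·(LQ²/(gh_f))^4.75 + ν·Q^9.4·(L/(gh_f))^5.2]^0.04
LQ²/(gh_f) = 0.3069; L/(gh_f) = 13.11
Term 1 = ε^1.25·(…)^4.75 = 1.92×10^-10; Term 2 = ν·Q^9.4·(…)^5.2 = 1.84×10^-8
D = 0.66·(1.92×10^-10 + 1.84×10^-8)^0.04 = 0.3238 m = 324 mm
Check: V = 1.86 m/s, Re = 4.59×10^5, f = 0.01336, h_f = 8.06 m ≈ 8.63 m ✓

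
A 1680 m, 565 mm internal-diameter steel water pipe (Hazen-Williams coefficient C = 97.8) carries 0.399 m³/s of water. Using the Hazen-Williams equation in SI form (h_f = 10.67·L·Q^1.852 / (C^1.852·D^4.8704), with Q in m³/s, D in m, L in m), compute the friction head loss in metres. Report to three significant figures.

h_f ≈ 10.9 m

h_f = 10.67·1680·0.399^1.852 / (97.8^1.852·0.565^4.8704) = 10.86 m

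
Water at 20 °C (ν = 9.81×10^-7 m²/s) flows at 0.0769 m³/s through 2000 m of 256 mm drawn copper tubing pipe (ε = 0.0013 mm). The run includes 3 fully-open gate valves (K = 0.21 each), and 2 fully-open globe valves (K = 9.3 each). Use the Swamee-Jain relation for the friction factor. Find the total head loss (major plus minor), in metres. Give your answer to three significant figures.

H_L ≈ 14.4 m

V = 4Q/(πD²) = 1.494 m/s; V²/2g = 0.1138 m
Re = 3.90×10^5, ε/D = 5.08×10^-6 → f = 0.01376 (Swamee-Jain)
Major: h_f = f(L/D)·V²/2g = 0.01376·7812·0.1138 = 12.23 m
Minor: ΣK = 19.2; h_m = ΣK·V²/2g = 2.188 m
Total H_L = 12.23 + 2.188 = 14.42 m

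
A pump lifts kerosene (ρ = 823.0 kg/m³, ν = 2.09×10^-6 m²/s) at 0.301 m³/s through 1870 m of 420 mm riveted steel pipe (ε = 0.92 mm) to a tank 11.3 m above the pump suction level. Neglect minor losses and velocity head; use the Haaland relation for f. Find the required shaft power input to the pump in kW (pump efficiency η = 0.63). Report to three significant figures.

P_shaft ≈ 144 kW

V = 4Q/(πD²) = 2.173 m/s; Re = 4.37×10^5; ε/D = 0.00219; f = 0.02439
h_f = f(L/D)V²/2g = 26.13 m
Total head H = z + h_f = 11.3 + 26.13 = 37.43 m
P_hyd = ρgQH = 823.0·9.81·0.301·37.43 = 90.95 kW
P_shaft = P_hyd/η = 90.95/0.63 = 144.4 kW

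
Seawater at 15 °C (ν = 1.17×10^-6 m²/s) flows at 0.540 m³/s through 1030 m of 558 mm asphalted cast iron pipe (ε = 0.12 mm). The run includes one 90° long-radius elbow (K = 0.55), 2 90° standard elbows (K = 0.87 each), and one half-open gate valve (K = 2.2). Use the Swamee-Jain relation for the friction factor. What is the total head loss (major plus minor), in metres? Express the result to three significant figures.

V = 4Q/(πD²) = 2.208 m/s; V²/2g = 0.2485 m
Re = 1.05×10^6, ε/D = 2.15×10^-4 → f = 0.01489 (Swamee-Jain)
Major: h_f = f(L/D)·V²/2g = 0.01489·1846·0.2485 = 6.832 m
Minor: ΣK = 4.49; h_m = ΣK·V²/2g = 1.116 m
Total H_L = 6.832 + 1.116 = 7.948 m

H_L ≈ 7.95 m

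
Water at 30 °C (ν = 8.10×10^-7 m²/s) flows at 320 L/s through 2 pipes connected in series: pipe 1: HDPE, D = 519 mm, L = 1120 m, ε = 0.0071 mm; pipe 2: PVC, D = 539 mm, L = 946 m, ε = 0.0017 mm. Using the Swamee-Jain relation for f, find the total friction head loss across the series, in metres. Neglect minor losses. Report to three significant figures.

H ≈ 5.10 m

Pipe 1: V = 1.513 m/s, Re = 9.69×10^5, ε/D = 1.37×10^-5, f = 0.01199, h_1 = f(L/D)V²/2g = 3.018 m
Pipe 2: V = 1.402 m/s, Re = 9.33×10^5, ε/D = 3.15×10^-6, f = 0.01182, h_2 = f(L/D)V²/2g = 2.080 m
Series → Q common, losses add: H = Σh = 5.098 m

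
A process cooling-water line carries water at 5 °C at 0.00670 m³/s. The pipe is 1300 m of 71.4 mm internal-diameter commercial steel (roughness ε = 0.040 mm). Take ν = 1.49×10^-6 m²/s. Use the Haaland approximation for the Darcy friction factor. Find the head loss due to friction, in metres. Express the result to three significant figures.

V = 4Q/(πD²) = 4·0.00670/(π·0.0714²) = 1.673 m/s
Re = VD/ν = 1.673·0.0714/1.49×10^-6 = 8.02×10^4 → turbulent
ε/D = 0.040/71.4 = 5.60×10^-4
Haaland: f = 0.02090
h_f = f(L/D)V²/(2g) = 0.02090·(1300/0.0714)·1.673²/(2·9.81) = 54.31 m

h_f ≈ 54.3 m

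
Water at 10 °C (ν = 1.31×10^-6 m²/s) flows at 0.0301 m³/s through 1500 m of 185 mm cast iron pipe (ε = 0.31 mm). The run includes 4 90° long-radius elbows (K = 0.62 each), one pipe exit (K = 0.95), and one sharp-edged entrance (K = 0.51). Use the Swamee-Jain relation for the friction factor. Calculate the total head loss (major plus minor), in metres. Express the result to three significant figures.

V = 4Q/(πD²) = 1.120 m/s; V²/2g = 0.06391 m
Re = 1.58×10^5, ε/D = 0.00168 → f = 0.02379 (Swamee-Jain)
Major: h_f = f(L/D)·V²/2g = 0.02379·8108·0.06391 = 12.33 m
Minor: ΣK = 3.94; h_m = ΣK·V²/2g = 0.2518 m
Total H_L = 12.33 + 0.2518 = 12.58 m

H_L ≈ 12.6 m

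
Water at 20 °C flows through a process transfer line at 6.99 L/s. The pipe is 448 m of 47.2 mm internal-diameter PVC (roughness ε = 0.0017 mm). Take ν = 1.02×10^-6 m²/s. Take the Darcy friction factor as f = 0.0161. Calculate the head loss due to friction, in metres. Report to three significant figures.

h_f ≈ 124 m

V = 4Q/(πD²) = 4·0.00699/(π·0.0472²) = 3.995 m/s
h_f = f(L/D)V²/(2g) = 0.01610·(448/0.0472)·3.995²/(2·9.81) = 124.3 m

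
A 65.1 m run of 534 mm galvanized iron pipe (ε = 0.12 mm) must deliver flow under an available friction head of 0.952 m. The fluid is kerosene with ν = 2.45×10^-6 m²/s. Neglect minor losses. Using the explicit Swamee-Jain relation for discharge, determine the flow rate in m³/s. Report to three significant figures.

Swamee-Jain (Type II): Q = -0.965·√(gD⁵h_f/L)·ln[ε/(3.7D) + √(3.17ν²L/(gD³h_f))]
√(gD⁵h_f/L) = √(9.81·0.534⁵·0.952/65.1) = 0.07893
ε/(3.7D) = 6.07×10^-5; √(3.17ν²L/(gD³h_f)) = 2.95×10^-5
Q = -0.965·0.07893·ln(9.025×10^-5) = 0.7093 m³/s
Check: V = 3.17 m/s, Re = 6.90×10^5, f = 0.01537, h_f = 0.958 m ≈ 0.952 m ✓

Q ≈ 0.709 m³/s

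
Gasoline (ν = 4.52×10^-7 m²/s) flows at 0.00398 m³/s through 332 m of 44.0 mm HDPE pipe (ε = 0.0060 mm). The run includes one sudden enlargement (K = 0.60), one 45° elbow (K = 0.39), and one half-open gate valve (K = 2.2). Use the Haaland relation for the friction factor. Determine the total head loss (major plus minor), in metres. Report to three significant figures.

H_L ≈ 43.0 m

V = 4Q/(πD²) = 2.618 m/s; V²/2g = 0.3492 m
Re = 2.55×10^5, ε/D = 1.36×10^-4 → f = 0.01588 (Haaland)
Major: h_f = f(L/D)·V²/2g = 0.01588·7545·0.3492 = 41.85 m
Minor: ΣK = 3.19; h_m = ΣK·V²/2g = 1.114 m
Total H_L = 41.85 + 1.114 = 42.96 m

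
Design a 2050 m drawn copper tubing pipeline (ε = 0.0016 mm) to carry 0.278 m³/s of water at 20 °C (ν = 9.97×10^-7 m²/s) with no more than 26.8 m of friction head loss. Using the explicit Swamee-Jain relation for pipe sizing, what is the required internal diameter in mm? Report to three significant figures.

Swamee-Jain (Type III): D = 0.66·[ε^1.25·(LQ²/(gh_f))^4.75 + ν·Q^9.4·(L/(gh_f))^5.2]^0.04
LQ²/(gh_f) = 0.6026; L/(gh_f) = 7.797
Term 1 = ε^1.25·(…)^4.75 = 5.13×10^-9; Term 2 = ν·Q^9.4·(…)^5.2 = 2.58×10^-7
D = 0.66·(5.13×10^-9 + 2.58×10^-7)^0.04 = 0.3600 m = 360 mm
Check: V = 2.73 m/s, Re = 9.86×10^5, f = 0.01174, h_f = 25.4 m ≈ 26.8 m ✓

D ≈ 360 mm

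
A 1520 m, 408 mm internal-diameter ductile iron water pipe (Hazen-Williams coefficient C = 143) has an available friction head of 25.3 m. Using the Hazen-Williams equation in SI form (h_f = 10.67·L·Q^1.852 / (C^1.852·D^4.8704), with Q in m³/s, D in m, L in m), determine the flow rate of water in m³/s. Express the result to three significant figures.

Q ≈ 0.413 m³/s

Rearranging: Q = [h_f·C^1.852·D^4.8704 / (10.67·L)]^(1/1.852)
Q = [25.3·143^1.852·0.408^4.8704 / (10.67·1520)]^0.540 = 0.4129 m³/s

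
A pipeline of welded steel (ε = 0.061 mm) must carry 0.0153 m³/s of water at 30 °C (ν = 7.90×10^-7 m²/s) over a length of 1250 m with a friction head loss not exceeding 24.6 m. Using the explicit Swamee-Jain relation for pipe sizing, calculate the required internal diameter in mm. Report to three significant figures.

D ≈ 115 mm

Swamee-Jain (Type III): D = 0.66·[ε^1.25·(LQ²/(gh_f))^4.75 + ν·Q^9.4·(L/(gh_f))^5.2]^0.04
LQ²/(gh_f) = 0.001213; L/(gh_f) = 5.180
Term 1 = ε^1.25·(…)^4.75 = 7.57×10^-20; Term 2 = ν·Q^9.4·(…)^5.2 = 3.53×10^-20
D = 0.66·(7.57×10^-20 + 3.53×10^-20)^0.04 = 0.1152 m = 115 mm
Check: V = 1.47 m/s, Re = 2.14×10^5, f = 0.01898, h_f = 22.6 m ≈ 24.6 m ✓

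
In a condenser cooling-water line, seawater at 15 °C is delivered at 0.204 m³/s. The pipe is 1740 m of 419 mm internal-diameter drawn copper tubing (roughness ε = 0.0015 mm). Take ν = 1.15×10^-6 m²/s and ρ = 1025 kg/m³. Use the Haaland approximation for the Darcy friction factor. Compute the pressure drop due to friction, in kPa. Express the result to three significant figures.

Δp ≈ 60.2 kPa

V = 4Q/(πD²) = 4·0.204/(π·0.419²) = 1.479 m/s
Re = VD/ν = 1.479·0.419/1.15×10^-6 = 5.39×10^5 → turbulent
ε/D = 0.0015/419 = 3.58×10^-6
Haaland: f = 0.01293
h_f = f(L/D)V²/(2g) = 0.01293·(1740/0.419)·1.479²/(2·9.81) = 5.991 m
Δp = ρg·h_f = 1025·9.81·5.991 = 60.24 kPa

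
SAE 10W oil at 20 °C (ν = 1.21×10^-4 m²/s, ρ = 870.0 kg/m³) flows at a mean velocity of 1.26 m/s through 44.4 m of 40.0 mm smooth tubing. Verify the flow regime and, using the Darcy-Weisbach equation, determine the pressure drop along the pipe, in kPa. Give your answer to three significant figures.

Re = VD/ν = 1.26·0.04000/1.21×10^-4 = 417 → laminar (Re < 2300)
f = 64/Re = 0.1537
h_f = f(L/D)V²/(2g) = 0.1537·(44.4/0.04000)·1.26²/(2·9.81) = 13.80 m
Δp = ρg·h_f = 870.0·9.81·13.80 = 117.8 kPa

Δp ≈ 118 kPa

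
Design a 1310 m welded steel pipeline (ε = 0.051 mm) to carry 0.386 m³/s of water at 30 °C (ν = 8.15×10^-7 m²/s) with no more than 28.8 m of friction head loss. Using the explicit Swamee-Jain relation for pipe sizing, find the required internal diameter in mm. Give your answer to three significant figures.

Swamee-Jain (Type III): D = 0.66·[ε^1.25·(LQ²/(gh_f))^4.75 + ν·Q^9.4·(L/(gh_f))^5.2]^0.04
LQ²/(gh_f) = 0.6909; L/(gh_f) = 4.637
Term 1 = ε^1.25·(…)^4.75 = 7.44×10^-7; Term 2 = ν·Q^9.4·(…)^5.2 = 3.09×10^-7
D = 0.66·(7.44×10^-7 + 3.09×10^-7)^0.04 = 0.3806 m = 381 mm
Check: V = 3.39 m/s, Re = 1.58×10^6, f = 0.01359, h_f = 27.4 m ≈ 28.8 m ✓

D ≈ 381 mm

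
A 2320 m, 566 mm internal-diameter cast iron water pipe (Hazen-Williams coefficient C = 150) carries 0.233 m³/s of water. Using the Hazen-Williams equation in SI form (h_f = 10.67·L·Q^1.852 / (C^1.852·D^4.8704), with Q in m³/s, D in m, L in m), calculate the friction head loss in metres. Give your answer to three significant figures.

h_f = 10.67·2320·0.233^1.852 / (150^1.852·0.566^4.8704) = 2.487 m

h_f ≈ 2.49 m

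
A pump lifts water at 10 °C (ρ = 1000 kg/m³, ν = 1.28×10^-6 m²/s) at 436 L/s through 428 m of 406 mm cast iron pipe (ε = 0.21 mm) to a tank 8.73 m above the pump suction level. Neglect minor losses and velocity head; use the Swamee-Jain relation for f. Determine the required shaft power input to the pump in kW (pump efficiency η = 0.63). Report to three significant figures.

P_shaft ≈ 131 kW

V = 4Q/(πD²) = 3.368 m/s; Re = 1.07×10^6; ε/D = 5.17×10^-4; f = 0.01738
h_f = f(L/D)V²/2g = 10.59 m
Total head H = z + h_f = 8.73 + 10.59 = 19.32 m
P_hyd = ρgQH = 1000·9.81·0.436·19.32 = 82.65 kW
P_shaft = P_hyd/η = 82.65/0.63 = 131.2 kW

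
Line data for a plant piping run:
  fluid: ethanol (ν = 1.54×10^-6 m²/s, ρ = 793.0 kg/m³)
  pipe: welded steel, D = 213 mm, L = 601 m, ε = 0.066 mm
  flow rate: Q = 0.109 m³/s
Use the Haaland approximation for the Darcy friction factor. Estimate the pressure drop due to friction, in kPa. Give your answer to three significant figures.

Δp ≈ 172 kPa

V = 4Q/(πD²) = 4·0.109/(π·0.213²) = 3.059 m/s
Re = VD/ν = 3.059·0.213/1.54×10^-6 = 4.23×10^5 → turbulent
ε/D = 0.066/213 = 3.10×10^-4
Haaland: f = 0.01642
h_f = f(L/D)V²/(2g) = 0.01642·(601/0.213)·3.059²/(2·9.81) = 22.09 m
Δp = ρg·h_f = 793.0·9.81·22.09 = 171.9 kPa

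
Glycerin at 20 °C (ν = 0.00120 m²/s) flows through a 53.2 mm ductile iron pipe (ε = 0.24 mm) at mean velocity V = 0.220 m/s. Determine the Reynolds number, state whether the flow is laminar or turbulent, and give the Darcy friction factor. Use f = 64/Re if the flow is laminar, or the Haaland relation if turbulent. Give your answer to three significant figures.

Re = VD/ν = 0.2200·0.0532/0.00120 = 9.75
Re < 2300 → laminar → f = 64/Re = 6.562

Re ≈ 9.75; laminar; f = 64/Re ≈ 6.56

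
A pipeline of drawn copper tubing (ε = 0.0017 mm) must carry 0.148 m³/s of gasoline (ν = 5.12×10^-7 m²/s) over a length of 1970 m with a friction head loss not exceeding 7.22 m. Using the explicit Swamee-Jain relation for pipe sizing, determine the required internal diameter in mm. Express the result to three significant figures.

D ≈ 360 mm

Swamee-Jain (Type III): D = 0.66·[ε^1.25·(LQ²/(gh_f))^4.75 + ν·Q^9.4·(L/(gh_f))^5.2]^0.04
LQ²/(gh_f) = 0.6092; L/(gh_f) = 27.81
Term 1 = ε^1.25·(…)^4.75 = 5.83×10^-9; Term 2 = ν·Q^9.4·(…)^5.2 = 2.63×10^-7
D = 0.66·(5.83×10^-9 + 2.63×10^-7)^0.04 = 0.3603 m = 360 mm
Check: V = 1.45 m/s, Re = 1.02×10^6, f = 0.01169, h_f = 6.86 m ≈ 7.22 m ✓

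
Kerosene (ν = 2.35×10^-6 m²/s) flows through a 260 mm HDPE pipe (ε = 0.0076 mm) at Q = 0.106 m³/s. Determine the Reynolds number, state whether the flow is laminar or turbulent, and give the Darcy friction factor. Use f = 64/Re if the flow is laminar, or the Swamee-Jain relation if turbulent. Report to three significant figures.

Re ≈ 2.21×10^5; turbulent; f ≈ 0.0155

V = 4Q/(πD²) = 1.996 m/s
Re = VD/ν = 1.996·0.260/2.35×10^-6 = 2.21×10^5
Re > 4000 → turbulent; ε/D = 2.92×10^-5
Swamee-Jain: f = 0.01552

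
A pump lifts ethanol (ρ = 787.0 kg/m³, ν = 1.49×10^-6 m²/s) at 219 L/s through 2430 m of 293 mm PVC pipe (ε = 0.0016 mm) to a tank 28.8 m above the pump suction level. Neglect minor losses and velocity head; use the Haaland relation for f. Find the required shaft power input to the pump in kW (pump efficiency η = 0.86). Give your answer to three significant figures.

V = 4Q/(πD²) = 3.248 m/s; Re = 6.39×10^5; ε/D = 5.46×10^-6; f = 0.01258
h_f = f(L/D)V²/2g = 56.10 m
Total head H = z + h_f = 28.8 + 56.10 = 84.90 m
P_hyd = ρgQH = 787.0·9.81·0.219·84.90 = 143.6 kW
P_shaft = P_hyd/η = 143.6/0.86 = 166.9 kW

P_shaft ≈ 167 kW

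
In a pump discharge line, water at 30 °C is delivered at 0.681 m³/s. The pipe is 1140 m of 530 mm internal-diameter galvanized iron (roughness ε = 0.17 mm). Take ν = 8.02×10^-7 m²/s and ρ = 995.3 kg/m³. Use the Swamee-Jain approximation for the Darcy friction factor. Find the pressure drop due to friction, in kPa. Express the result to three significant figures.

V = 4Q/(πD²) = 4·0.681/(π·0.530²) = 3.087 m/s
Re = VD/ν = 3.087·0.530/8.02×10^-7 = 2.04×10^6 → turbulent
ε/D = 0.17/530 = 3.21×10^-4
Swamee-Jain: f = 0.01558
h_f = f(L/D)V²/(2g) = 0.01558·(1140/0.530)·3.087²/(2·9.81) = 16.28 m
Δp = ρg·h_f = 995.3·9.81·16.28 = 158.9 kPa

Δp ≈ 159 kPa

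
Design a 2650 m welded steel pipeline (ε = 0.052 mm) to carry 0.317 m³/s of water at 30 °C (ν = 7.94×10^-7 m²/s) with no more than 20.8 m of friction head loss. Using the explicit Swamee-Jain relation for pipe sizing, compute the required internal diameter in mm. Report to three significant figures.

D ≈ 432 mm

Swamee-Jain (Type III): D = 0.66·[ε^1.25·(LQ²/(gh_f))^4.75 + ν·Q^9.4·(L/(gh_f))^5.2]^0.04
LQ²/(gh_f) = 1.305; L/(gh_f) = 12.99
Term 1 = ε^1.25·(…)^4.75 = 1.56×10^-5; Term 2 = ν·Q^9.4·(…)^5.2 = 1.00×10^-5
D = 0.66·(1.56×10^-5 + 1.00×10^-5)^0.04 = 0.4324 m = 432 mm
Check: V = 2.16 m/s, Re = 1.18×10^6, f = 0.01364, h_f = 19.8 m ≈ 20.8 m ✓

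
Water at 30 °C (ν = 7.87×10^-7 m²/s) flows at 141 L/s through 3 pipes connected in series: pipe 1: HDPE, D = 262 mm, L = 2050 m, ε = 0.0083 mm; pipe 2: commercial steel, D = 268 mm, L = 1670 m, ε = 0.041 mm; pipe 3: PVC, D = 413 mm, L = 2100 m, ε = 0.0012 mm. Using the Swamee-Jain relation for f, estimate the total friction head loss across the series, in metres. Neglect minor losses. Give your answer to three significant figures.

Pipe 1: V = 2.615 m/s, Re = 8.71×10^5, ε/D = 3.17×10^-5, f = 0.01255, h_1 = f(L/D)V²/2g = 34.24 m
Pipe 2: V = 2.500 m/s, Re = 8.51×10^5, ε/D = 1.53×10^-4, f = 0.01438, h_2 = f(L/D)V²/2g = 28.54 m
Pipe 3: V = 1.053 m/s, Re = 5.52×10^5, ε/D = 2.91×10^-6, f = 0.01291, h_3 = f(L/D)V²/2g = 3.707 m
Series → Q common, losses add: H = Σh = 66.49 m

H ≈ 66.5 m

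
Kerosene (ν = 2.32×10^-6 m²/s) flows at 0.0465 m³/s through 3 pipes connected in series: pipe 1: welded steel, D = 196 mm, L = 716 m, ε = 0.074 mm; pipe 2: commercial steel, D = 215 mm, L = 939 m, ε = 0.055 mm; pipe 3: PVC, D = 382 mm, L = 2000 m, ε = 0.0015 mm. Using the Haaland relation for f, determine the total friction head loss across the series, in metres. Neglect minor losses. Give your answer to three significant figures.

H ≈ 15.9 m

Pipe 1: V = 1.541 m/s, Re = 1.30×10^5, ε/D = 3.78×10^-4, f = 0.01886, h_1 = f(L/D)V²/2g = 8.342 m
Pipe 2: V = 1.281 m/s, Re = 1.19×10^5, ε/D = 2.56×10^-4, f = 0.01850, h_2 = f(L/D)V²/2g = 6.754 m
Pipe 3: V = 0.4057 m/s, Re = 6.68×10^4, ε/D = 3.93×10^-6, f = 0.01944, h_3 = f(L/D)V²/2g = 0.8538 m
Series → Q common, losses add: H = Σh = 15.95 m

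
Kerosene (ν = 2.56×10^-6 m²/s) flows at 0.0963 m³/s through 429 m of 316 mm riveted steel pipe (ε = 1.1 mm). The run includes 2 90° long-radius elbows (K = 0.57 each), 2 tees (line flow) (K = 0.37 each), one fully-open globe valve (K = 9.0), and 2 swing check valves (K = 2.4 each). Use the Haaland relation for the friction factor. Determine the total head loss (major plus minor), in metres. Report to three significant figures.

V = 4Q/(πD²) = 1.228 m/s; V²/2g = 0.07685 m
Re = 1.52×10^5, ε/D = 0.00348 → f = 0.02806 (Haaland)
Major: h_f = f(L/D)·V²/2g = 0.02806·1358·0.07685 = 2.928 m
Minor: ΣK = 15.7; h_m = ΣK·V²/2g = 1.205 m
Total H_L = 2.928 + 1.205 = 4.133 m

H_L ≈ 4.13 m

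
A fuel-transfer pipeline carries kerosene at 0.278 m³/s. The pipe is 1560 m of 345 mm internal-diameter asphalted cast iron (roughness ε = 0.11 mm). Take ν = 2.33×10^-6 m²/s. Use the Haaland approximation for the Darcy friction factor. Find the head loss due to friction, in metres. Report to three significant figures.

h_f ≈ 33.5 m

V = 4Q/(πD²) = 4·0.278/(π·0.345²) = 2.974 m/s
Re = VD/ν = 2.974·0.345/2.33×10^-6 = 4.40×10^5 → turbulent
ε/D = 0.11/345 = 3.19×10^-4
Haaland: f = 0.01644
h_f = f(L/D)V²/(2g) = 0.01644·(1560/0.345)·2.974²/(2·9.81) = 33.51 m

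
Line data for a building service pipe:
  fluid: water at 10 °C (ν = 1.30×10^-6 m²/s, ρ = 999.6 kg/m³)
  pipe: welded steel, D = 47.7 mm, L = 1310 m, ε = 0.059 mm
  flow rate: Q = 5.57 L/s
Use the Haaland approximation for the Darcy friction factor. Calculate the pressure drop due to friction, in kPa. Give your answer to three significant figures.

V = 4Q/(πD²) = 4·0.00557/(π·0.0477²) = 3.117 m/s
Re = VD/ν = 3.117·0.0477/1.30×10^-6 = 1.14×10^5 → turbulent
ε/D = 0.059/47.7 = 0.00124
Haaland: f = 0.02253
h_f = f(L/D)V²/(2g) = 0.02253·(1310/0.0477)·3.117²/(2·9.81) = 306.4 m
Δp = ρg·h_f = 999.6·9.81·306.4 = 3004 kPa

Δp ≈ 3000 kPa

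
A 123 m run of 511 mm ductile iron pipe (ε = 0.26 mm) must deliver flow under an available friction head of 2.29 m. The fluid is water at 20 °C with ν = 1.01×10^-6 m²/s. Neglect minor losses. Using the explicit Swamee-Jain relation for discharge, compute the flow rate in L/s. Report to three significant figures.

Q ≈ 678 L/s

Swamee-Jain (Type II): Q = -0.965·√(gD⁵h_f/L)·ln[ε/(3.7D) + √(3.17ν²L/(gD³h_f))]
√(gD⁵h_f/L) = √(9.81·0.511⁵·2.29/123) = 0.07977
ε/(3.7D) = 1.38×10^-4; √(3.17ν²L/(gD³h_f)) = 1.15×10^-5
Q = -0.965·0.07977·ln(1.490×10^-4) = 0.6783 m³/s
Check: V = 3.31 m/s, Re = 1.67×10^6, f = 0.01715, h_f = 2.30 m ≈ 2.29 m ✓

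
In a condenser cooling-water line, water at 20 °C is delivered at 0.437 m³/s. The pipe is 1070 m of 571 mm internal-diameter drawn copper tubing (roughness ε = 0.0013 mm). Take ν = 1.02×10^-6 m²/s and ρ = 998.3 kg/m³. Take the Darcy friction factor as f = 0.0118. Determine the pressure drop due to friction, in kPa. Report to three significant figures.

Δp ≈ 32.1 kPa

V = 4Q/(πD²) = 4·0.437/(π·0.571²) = 1.707 m/s
h_f = f(L/D)V²/(2g) = 0.01180·(1070/0.571)·1.707²/(2·9.81) = 3.282 m
Δp = ρg·h_f = 998.3·9.81·3.282 = 32.14 kPa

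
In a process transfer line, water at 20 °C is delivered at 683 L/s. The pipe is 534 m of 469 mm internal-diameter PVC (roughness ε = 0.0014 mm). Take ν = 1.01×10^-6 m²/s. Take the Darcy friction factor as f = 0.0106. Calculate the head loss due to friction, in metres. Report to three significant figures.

h_f ≈ 9.61 m

V = 4Q/(πD²) = 4·0.683/(π·0.469²) = 3.954 m/s
h_f = f(L/D)V²/(2g) = 0.01060·(534/0.469)·3.954²/(2·9.81) = 9.615 m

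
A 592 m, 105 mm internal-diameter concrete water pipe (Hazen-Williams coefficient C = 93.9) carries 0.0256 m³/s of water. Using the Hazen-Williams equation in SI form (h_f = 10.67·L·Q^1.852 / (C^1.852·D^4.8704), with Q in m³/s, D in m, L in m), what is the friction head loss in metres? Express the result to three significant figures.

h_f = 10.67·592·0.0256^1.852 / (93.9^1.852·0.105^4.8704) = 92.55 m

h_f ≈ 92.5 m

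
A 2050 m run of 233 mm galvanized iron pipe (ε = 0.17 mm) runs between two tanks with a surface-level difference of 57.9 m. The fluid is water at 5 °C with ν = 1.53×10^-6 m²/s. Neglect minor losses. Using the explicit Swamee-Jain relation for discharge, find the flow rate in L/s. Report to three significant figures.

Swamee-Jain (Type II): Q = -0.965·√(gD⁵h_f/L)·ln[ε/(3.7D) + √(3.17ν²L/(gD³h_f))]
√(gD⁵h_f/L) = √(9.81·0.233⁵·57.9/2050) = 0.01379
ε/(3.7D) = 1.97×10^-4; √(3.17ν²L/(gD³h_f)) = 4.60×10^-5
Q = -0.965·0.01379·ln(2.432×10^-4) = 0.1108 m³/s
Check: V = 2.60 m/s, Re = 3.96×10^5, f = 0.01927, h_f = 58.3 m ≈ 57.9 m ✓

Q ≈ 111 L/s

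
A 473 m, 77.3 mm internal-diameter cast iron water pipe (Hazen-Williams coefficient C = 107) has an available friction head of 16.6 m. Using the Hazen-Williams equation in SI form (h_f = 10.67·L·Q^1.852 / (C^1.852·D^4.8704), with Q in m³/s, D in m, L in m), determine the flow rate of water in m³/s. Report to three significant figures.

Rearranging: Q = [h_f·C^1.852·D^4.8704 / (10.67·L)]^(1/1.852)
Q = [16.6·107^1.852·0.0773^4.8704 / (10.67·473)]^0.540 = 0.005819 m³/s

Q ≈ 0.00582 m³/s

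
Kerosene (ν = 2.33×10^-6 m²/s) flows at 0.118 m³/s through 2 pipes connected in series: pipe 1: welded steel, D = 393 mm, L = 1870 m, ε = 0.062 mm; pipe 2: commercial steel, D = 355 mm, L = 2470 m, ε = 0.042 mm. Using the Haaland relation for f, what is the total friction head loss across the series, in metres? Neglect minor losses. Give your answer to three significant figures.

Pipe 1: V = 0.9728 m/s, Re = 1.64×10^5, ε/D = 1.58×10^-4, f = 0.01708, h_1 = f(L/D)V²/2g = 3.920 m
Pipe 2: V = 1.192 m/s, Re = 1.82×10^5, ε/D = 1.18×10^-4, f = 0.01656, h_2 = f(L/D)V²/2g = 8.348 m
Series → Q common, losses add: H = Σh = 12.27 m

H ≈ 12.3 m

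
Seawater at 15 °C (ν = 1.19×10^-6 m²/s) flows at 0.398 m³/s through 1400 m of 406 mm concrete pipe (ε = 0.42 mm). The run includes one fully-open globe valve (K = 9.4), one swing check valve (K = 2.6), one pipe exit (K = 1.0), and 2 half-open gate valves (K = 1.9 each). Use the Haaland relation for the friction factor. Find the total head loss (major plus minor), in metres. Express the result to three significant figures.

V = 4Q/(πD²) = 3.074 m/s; V²/2g = 0.4817 m
Re = 1.05×10^6, ε/D = 0.00103 → f = 0.02009 (Haaland)
Major: h_f = f(L/D)·V²/2g = 0.02009·3448·0.4817 = 33.36 m
Minor: ΣK = 16.8; h_m = ΣK·V²/2g = 8.093 m
Total H_L = 33.36 + 8.093 = 41.46 m

H_L ≈ 41.5 m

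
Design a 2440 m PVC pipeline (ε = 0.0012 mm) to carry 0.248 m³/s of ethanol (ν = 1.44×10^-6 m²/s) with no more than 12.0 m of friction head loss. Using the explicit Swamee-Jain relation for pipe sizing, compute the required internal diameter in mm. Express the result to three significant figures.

Swamee-Jain (Type III): D = 0.66·[ε^1.25·(LQ²/(gh_f))^4.75 + ν·Q^9.4·(L/(gh_f))^5.2]^0.04
LQ²/(gh_f) = 1.275; L/(gh_f) = 20.73
Term 1 = ε^1.25·(…)^4.75 = 1.26×10^-7; Term 2 = ν·Q^9.4·(…)^5.2 = 2.05×10^-5
D = 0.66·(1.26×10^-7 + 2.05×10^-5)^0.04 = 0.4287 m = 429 mm
Check: V = 1.72 m/s, Re = 5.12×10^5, f = 0.01308, h_f = 11.2 m ≈ 12.0 m ✓

D ≈ 429 mm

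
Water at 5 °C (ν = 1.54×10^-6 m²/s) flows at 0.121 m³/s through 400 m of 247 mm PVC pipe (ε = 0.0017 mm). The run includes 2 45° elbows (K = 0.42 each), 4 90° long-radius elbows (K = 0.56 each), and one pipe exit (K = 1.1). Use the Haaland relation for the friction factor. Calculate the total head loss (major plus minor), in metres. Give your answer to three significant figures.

H_L ≈ 8.54 m

V = 4Q/(πD²) = 2.525 m/s; V²/2g = 0.3250 m
Re = 4.05×10^5, ε/D = 6.88×10^-6 → f = 0.01364 (Haaland)
Major: h_f = f(L/D)·V²/2g = 0.01364·1619·0.3250 = 7.177 m
Minor: ΣK = 4.18; h_m = ΣK·V²/2g = 1.359 m
Total H_L = 7.177 + 1.359 = 8.535 m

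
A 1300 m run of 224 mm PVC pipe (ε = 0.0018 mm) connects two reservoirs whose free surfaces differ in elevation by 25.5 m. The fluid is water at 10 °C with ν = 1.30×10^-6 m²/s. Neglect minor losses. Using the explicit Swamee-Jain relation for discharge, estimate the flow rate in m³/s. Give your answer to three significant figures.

Swamee-Jain (Type II): Q = -0.965·√(gD⁵h_f/L)·ln[ε/(3.7D) + √(3.17ν²L/(gD³h_f))]
√(gD⁵h_f/L) = √(9.81·0.224⁵·25.5/1300) = 0.01042
ε/(3.7D) = 2.17×10^-6; √(3.17ν²L/(gD³h_f)) = 4.98×10^-5
Q = -0.965·0.01042·ln(5.194×10^-5) = 0.09917 m³/s
Check: V = 2.52 m/s, Re = 4.34×10^5, f = 0.01355, h_f = 25.4 m ≈ 25.5 m ✓

Q ≈ 0.0992 m³/s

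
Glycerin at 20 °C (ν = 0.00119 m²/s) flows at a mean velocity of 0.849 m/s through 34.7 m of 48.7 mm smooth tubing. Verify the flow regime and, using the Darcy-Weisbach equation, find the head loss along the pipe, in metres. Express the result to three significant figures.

Re = VD/ν = 0.849·0.04870/0.00119 = 34.7 → laminar (Re < 2300)
f = 64/Re = 1.842
h_f = f(L/D)V²/(2g) = 1.842·(34.7/0.04870)·0.849²/(2·9.81) = 48.22 m

h_f ≈ 48.2 m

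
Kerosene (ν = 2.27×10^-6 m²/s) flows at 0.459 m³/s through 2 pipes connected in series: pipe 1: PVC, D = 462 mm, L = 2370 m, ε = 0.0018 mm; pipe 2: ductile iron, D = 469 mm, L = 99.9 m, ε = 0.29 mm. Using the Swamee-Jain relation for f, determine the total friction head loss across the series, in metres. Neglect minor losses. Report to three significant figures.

H ≈ 26.7 m

Pipe 1: V = 2.738 m/s, Re = 5.57×10^5, ε/D = 3.90×10^-6, f = 0.01291, h_1 = f(L/D)V²/2g = 25.30 m
Pipe 2: V = 2.657 m/s, Re = 5.49×10^5, ε/D = 6.18×10^-4, f = 0.01841, h_2 = f(L/D)V²/2g = 1.411 m
Series → Q common, losses add: H = Σh = 26.71 m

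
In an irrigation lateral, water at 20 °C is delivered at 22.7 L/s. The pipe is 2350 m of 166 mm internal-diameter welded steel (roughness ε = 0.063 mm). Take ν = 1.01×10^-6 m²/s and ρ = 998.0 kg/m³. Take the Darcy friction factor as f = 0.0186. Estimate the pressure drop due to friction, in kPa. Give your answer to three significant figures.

V = 4Q/(πD²) = 4·0.0227/(π·0.166²) = 1.049 m/s
h_f = f(L/D)V²/(2g) = 0.01860·(2350/0.166)·1.049²/(2·9.81) = 14.76 m
Δp = ρg·h_f = 998.0·9.81·14.76 = 144.5 kPa

Δp ≈ 145 kPa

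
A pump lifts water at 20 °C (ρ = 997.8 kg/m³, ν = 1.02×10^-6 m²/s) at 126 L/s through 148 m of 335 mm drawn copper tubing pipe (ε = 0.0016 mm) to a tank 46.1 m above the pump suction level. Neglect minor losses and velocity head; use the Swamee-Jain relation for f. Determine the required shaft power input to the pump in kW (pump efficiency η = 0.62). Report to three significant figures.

P_shaft ≈ 92.9 kW

V = 4Q/(πD²) = 1.430 m/s; Re = 4.70×10^5; ε/D = 4.78×10^-6; f = 0.01331
h_f = f(L/D)V²/2g = 0.6126 m
Total head H = z + h_f = 46.1 + 0.6126 = 46.71 m
P_hyd = ρgQH = 997.8·9.81·0.126·46.71 = 57.61 kW
P_shaft = P_hyd/η = 57.61/0.62 = 92.92 kW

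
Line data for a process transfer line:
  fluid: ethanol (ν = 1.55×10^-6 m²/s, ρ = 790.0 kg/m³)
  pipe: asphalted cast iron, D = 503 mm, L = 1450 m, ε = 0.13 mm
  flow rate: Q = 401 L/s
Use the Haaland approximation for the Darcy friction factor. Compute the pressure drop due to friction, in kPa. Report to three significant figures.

V = 4Q/(πD²) = 4·0.401/(π·0.503²) = 2.018 m/s
Re = VD/ν = 2.018·0.503/1.55×10^-6 = 6.55×10^5 → turbulent
ε/D = 0.13/503 = 2.58×10^-4
Haaland: f = 0.01554
h_f = f(L/D)V²/(2g) = 0.01554·(1450/0.503)·2.018²/(2·9.81) = 9.296 m
Δp = ρg·h_f = 790.0·9.81·9.296 = 72.05 kPa

Δp ≈ 72.0 kPa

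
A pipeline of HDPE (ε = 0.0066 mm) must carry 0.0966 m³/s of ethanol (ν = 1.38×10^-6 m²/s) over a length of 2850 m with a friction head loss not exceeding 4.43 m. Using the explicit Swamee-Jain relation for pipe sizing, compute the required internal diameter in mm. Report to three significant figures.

D ≈ 382 mm

Swamee-Jain (Type III): D = 0.66·[ε^1.25·(LQ²/(gh_f))^4.75 + ν·Q^9.4·(L/(gh_f))^5.2]^0.04
LQ²/(gh_f) = 0.6120; L/(gh_f) = 65.58
Term 1 = ε^1.25·(…)^4.75 = 3.25×10^-8; Term 2 = ν·Q^9.4·(…)^5.2 = 1.11×10^-6
D = 0.66·(3.25×10^-8 + 1.11×10^-6)^0.04 = 0.3818 m = 382 mm
Check: V = 0.844 m/s, Re = 2.33×10^5, f = 0.01525, h_f = 4.13 m ≈ 4.43 m ✓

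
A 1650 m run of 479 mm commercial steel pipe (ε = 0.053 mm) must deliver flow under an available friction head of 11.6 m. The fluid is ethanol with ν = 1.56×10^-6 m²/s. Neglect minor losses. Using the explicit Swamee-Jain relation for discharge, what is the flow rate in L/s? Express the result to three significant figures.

Swamee-Jain (Type II): Q = -0.965·√(gD⁵h_f/L)·ln[ε/(3.7D) + √(3.17ν²L/(gD³h_f))]
√(gD⁵h_f/L) = √(9.81·0.479⁵·11.6/1650) = 0.04170
ε/(3.7D) = 2.99×10^-5; √(3.17ν²L/(gD³h_f)) = 3.19×10^-5
Q = -0.965·0.04170·ln(6.181×10^-5) = 0.3900 m³/s
Check: V = 2.16 m/s, Re = 6.65×10^5, f = 0.01416, h_f = 11.6 m ≈ 11.6 m ✓

Q ≈ 390 L/s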